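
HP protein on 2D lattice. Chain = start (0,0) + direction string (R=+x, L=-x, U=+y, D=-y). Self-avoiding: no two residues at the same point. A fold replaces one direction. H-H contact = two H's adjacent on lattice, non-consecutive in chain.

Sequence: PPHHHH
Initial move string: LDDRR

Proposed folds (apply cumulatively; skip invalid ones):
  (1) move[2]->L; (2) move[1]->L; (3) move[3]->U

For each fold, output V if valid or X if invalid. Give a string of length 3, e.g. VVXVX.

Answer: XVX

Derivation:
Initial: LDDRR -> [(0, 0), (-1, 0), (-1, -1), (-1, -2), (0, -2), (1, -2)]
Fold 1: move[2]->L => LDLRR INVALID (collision), skipped
Fold 2: move[1]->L => LLDRR VALID
Fold 3: move[3]->U => LLDUR INVALID (collision), skipped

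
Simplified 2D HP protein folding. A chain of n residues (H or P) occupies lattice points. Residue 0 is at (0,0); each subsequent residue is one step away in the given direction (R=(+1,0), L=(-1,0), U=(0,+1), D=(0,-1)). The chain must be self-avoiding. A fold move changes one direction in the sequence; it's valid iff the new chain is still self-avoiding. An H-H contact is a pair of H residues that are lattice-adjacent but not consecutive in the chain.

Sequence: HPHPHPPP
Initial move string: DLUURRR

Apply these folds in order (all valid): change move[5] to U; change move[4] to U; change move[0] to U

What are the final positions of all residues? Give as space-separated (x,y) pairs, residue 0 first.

Initial moves: DLUURRR
Fold: move[5]->U => DLUURUR (positions: [(0, 0), (0, -1), (-1, -1), (-1, 0), (-1, 1), (0, 1), (0, 2), (1, 2)])
Fold: move[4]->U => DLUUUUR (positions: [(0, 0), (0, -1), (-1, -1), (-1, 0), (-1, 1), (-1, 2), (-1, 3), (0, 3)])
Fold: move[0]->U => ULUUUUR (positions: [(0, 0), (0, 1), (-1, 1), (-1, 2), (-1, 3), (-1, 4), (-1, 5), (0, 5)])

Answer: (0,0) (0,1) (-1,1) (-1,2) (-1,3) (-1,4) (-1,5) (0,5)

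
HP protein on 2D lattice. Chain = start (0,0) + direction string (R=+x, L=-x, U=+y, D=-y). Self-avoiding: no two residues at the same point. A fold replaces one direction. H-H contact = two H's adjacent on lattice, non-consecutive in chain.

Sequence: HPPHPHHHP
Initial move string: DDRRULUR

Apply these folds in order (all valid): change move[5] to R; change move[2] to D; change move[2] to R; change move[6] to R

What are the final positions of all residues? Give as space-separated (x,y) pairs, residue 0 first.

Answer: (0,0) (0,-1) (0,-2) (1,-2) (2,-2) (2,-1) (3,-1) (4,-1) (5,-1)

Derivation:
Initial moves: DDRRULUR
Fold: move[5]->R => DDRRURUR (positions: [(0, 0), (0, -1), (0, -2), (1, -2), (2, -2), (2, -1), (3, -1), (3, 0), (4, 0)])
Fold: move[2]->D => DDDRURUR (positions: [(0, 0), (0, -1), (0, -2), (0, -3), (1, -3), (1, -2), (2, -2), (2, -1), (3, -1)])
Fold: move[2]->R => DDRRURUR (positions: [(0, 0), (0, -1), (0, -2), (1, -2), (2, -2), (2, -1), (3, -1), (3, 0), (4, 0)])
Fold: move[6]->R => DDRRURRR (positions: [(0, 0), (0, -1), (0, -2), (1, -2), (2, -2), (2, -1), (3, -1), (4, -1), (5, -1)])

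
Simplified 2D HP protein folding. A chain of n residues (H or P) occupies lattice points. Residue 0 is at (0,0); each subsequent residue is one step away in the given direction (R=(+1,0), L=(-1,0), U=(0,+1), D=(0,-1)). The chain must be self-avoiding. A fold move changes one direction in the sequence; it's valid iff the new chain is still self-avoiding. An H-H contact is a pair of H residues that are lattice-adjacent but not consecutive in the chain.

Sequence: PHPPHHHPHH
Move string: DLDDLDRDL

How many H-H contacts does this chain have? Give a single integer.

Positions: [(0, 0), (0, -1), (-1, -1), (-1, -2), (-1, -3), (-2, -3), (-2, -4), (-1, -4), (-1, -5), (-2, -5)]
H-H contact: residue 6 @(-2,-4) - residue 9 @(-2, -5)

Answer: 1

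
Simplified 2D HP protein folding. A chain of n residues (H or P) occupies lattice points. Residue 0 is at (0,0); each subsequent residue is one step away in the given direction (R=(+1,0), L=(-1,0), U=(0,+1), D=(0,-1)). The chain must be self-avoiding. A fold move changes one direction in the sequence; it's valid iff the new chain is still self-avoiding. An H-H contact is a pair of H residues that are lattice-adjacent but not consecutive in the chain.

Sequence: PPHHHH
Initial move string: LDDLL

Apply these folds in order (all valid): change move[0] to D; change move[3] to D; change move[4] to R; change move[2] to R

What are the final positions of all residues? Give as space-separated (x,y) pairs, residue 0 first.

Initial moves: LDDLL
Fold: move[0]->D => DDDLL (positions: [(0, 0), (0, -1), (0, -2), (0, -3), (-1, -3), (-2, -3)])
Fold: move[3]->D => DDDDL (positions: [(0, 0), (0, -1), (0, -2), (0, -3), (0, -4), (-1, -4)])
Fold: move[4]->R => DDDDR (positions: [(0, 0), (0, -1), (0, -2), (0, -3), (0, -4), (1, -4)])
Fold: move[2]->R => DDRDR (positions: [(0, 0), (0, -1), (0, -2), (1, -2), (1, -3), (2, -3)])

Answer: (0,0) (0,-1) (0,-2) (1,-2) (1,-3) (2,-3)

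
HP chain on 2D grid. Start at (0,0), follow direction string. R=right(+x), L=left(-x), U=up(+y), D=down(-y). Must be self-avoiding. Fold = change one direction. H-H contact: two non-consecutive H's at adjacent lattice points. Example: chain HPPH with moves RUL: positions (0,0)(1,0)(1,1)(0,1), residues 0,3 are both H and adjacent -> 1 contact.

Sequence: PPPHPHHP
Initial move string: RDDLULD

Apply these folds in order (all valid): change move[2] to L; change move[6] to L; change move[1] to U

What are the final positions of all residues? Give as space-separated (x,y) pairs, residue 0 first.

Initial moves: RDDLULD
Fold: move[2]->L => RDLLULD (positions: [(0, 0), (1, 0), (1, -1), (0, -1), (-1, -1), (-1, 0), (-2, 0), (-2, -1)])
Fold: move[6]->L => RDLLULL (positions: [(0, 0), (1, 0), (1, -1), (0, -1), (-1, -1), (-1, 0), (-2, 0), (-3, 0)])
Fold: move[1]->U => RULLULL (positions: [(0, 0), (1, 0), (1, 1), (0, 1), (-1, 1), (-1, 2), (-2, 2), (-3, 2)])

Answer: (0,0) (1,0) (1,1) (0,1) (-1,1) (-1,2) (-2,2) (-3,2)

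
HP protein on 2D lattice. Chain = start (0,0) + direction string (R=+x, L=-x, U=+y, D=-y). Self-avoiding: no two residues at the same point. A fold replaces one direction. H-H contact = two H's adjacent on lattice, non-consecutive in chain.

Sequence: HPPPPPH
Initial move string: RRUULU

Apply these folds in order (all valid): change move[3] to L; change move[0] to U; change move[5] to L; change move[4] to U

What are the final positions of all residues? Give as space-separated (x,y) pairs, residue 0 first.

Initial moves: RRUULU
Fold: move[3]->L => RRULLU (positions: [(0, 0), (1, 0), (2, 0), (2, 1), (1, 1), (0, 1), (0, 2)])
Fold: move[0]->U => URULLU (positions: [(0, 0), (0, 1), (1, 1), (1, 2), (0, 2), (-1, 2), (-1, 3)])
Fold: move[5]->L => URULLL (positions: [(0, 0), (0, 1), (1, 1), (1, 2), (0, 2), (-1, 2), (-2, 2)])
Fold: move[4]->U => URULUL (positions: [(0, 0), (0, 1), (1, 1), (1, 2), (0, 2), (0, 3), (-1, 3)])

Answer: (0,0) (0,1) (1,1) (1,2) (0,2) (0,3) (-1,3)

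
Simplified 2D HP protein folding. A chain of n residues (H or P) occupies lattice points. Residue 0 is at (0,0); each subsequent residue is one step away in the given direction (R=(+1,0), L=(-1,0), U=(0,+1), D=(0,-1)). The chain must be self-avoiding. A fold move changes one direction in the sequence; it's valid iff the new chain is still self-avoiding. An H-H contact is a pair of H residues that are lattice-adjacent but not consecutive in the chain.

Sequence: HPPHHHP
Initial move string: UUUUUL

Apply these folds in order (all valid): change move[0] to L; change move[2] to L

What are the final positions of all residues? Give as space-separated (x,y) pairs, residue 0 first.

Initial moves: UUUUUL
Fold: move[0]->L => LUUUUL (positions: [(0, 0), (-1, 0), (-1, 1), (-1, 2), (-1, 3), (-1, 4), (-2, 4)])
Fold: move[2]->L => LULUUL (positions: [(0, 0), (-1, 0), (-1, 1), (-2, 1), (-2, 2), (-2, 3), (-3, 3)])

Answer: (0,0) (-1,0) (-1,1) (-2,1) (-2,2) (-2,3) (-3,3)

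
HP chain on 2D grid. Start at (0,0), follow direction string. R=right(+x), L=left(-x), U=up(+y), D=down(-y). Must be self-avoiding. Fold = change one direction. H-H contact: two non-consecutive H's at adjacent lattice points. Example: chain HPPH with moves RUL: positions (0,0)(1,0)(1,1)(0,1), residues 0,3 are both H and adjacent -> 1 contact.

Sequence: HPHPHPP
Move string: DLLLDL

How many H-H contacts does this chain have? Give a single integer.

Answer: 0

Derivation:
Positions: [(0, 0), (0, -1), (-1, -1), (-2, -1), (-3, -1), (-3, -2), (-4, -2)]
No H-H contacts found.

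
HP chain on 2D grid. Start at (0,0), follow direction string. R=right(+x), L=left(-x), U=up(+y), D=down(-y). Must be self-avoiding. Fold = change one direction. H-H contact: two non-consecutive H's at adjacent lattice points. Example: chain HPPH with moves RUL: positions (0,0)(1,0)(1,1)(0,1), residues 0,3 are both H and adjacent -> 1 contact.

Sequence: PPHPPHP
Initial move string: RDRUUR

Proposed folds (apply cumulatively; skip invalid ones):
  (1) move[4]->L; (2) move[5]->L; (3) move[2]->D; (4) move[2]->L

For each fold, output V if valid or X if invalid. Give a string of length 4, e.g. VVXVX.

Initial: RDRUUR -> [(0, 0), (1, 0), (1, -1), (2, -1), (2, 0), (2, 1), (3, 1)]
Fold 1: move[4]->L => RDRULR INVALID (collision), skipped
Fold 2: move[5]->L => RDRUUL VALID
Fold 3: move[2]->D => RDDUUL INVALID (collision), skipped
Fold 4: move[2]->L => RDLUUL INVALID (collision), skipped

Answer: XVXX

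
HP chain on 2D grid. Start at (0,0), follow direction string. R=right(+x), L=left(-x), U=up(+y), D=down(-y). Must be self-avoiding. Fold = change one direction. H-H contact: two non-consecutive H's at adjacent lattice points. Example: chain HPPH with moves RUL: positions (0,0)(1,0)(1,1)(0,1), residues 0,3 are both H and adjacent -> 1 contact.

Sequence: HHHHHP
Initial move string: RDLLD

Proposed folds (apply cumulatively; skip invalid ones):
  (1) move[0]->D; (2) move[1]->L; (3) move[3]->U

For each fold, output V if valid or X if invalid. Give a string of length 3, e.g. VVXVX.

Initial: RDLLD -> [(0, 0), (1, 0), (1, -1), (0, -1), (-1, -1), (-1, -2)]
Fold 1: move[0]->D => DDLLD VALID
Fold 2: move[1]->L => DLLLD VALID
Fold 3: move[3]->U => DLLUD INVALID (collision), skipped

Answer: VVX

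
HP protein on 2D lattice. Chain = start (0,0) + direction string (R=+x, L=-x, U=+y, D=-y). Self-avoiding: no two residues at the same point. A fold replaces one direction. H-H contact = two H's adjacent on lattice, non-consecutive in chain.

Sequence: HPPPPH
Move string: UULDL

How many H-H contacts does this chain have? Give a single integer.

Answer: 0

Derivation:
Positions: [(0, 0), (0, 1), (0, 2), (-1, 2), (-1, 1), (-2, 1)]
No H-H contacts found.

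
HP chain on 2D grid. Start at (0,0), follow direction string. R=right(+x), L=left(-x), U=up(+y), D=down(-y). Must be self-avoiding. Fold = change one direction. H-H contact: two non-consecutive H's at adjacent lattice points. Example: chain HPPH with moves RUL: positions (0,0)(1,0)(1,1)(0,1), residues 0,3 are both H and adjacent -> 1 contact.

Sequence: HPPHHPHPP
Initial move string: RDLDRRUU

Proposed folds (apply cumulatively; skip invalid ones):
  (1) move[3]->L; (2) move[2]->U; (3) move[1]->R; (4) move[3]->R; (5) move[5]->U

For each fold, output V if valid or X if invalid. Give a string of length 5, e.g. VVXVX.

Answer: XXXXX

Derivation:
Initial: RDLDRRUU -> [(0, 0), (1, 0), (1, -1), (0, -1), (0, -2), (1, -2), (2, -2), (2, -1), (2, 0)]
Fold 1: move[3]->L => RDLLRRUU INVALID (collision), skipped
Fold 2: move[2]->U => RDUDRRUU INVALID (collision), skipped
Fold 3: move[1]->R => RRLDRRUU INVALID (collision), skipped
Fold 4: move[3]->R => RDLRRRUU INVALID (collision), skipped
Fold 5: move[5]->U => RDLDRUUU INVALID (collision), skipped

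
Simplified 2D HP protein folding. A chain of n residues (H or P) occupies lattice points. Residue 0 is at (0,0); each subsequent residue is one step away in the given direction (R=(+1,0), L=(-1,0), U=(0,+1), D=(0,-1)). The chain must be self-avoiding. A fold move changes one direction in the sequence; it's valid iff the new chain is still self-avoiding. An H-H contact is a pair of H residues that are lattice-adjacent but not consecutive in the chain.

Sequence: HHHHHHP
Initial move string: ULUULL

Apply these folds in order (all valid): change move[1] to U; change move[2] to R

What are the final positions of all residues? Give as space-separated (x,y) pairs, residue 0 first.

Initial moves: ULUULL
Fold: move[1]->U => UUUULL (positions: [(0, 0), (0, 1), (0, 2), (0, 3), (0, 4), (-1, 4), (-2, 4)])
Fold: move[2]->R => UURULL (positions: [(0, 0), (0, 1), (0, 2), (1, 2), (1, 3), (0, 3), (-1, 3)])

Answer: (0,0) (0,1) (0,2) (1,2) (1,3) (0,3) (-1,3)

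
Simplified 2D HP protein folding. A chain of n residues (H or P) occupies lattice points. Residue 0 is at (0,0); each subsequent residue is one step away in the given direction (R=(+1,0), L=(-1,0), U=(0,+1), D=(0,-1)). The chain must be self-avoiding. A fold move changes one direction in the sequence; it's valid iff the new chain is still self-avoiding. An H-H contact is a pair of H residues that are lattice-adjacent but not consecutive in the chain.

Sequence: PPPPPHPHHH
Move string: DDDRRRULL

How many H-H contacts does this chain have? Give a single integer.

Positions: [(0, 0), (0, -1), (0, -2), (0, -3), (1, -3), (2, -3), (3, -3), (3, -2), (2, -2), (1, -2)]
H-H contact: residue 5 @(2,-3) - residue 8 @(2, -2)

Answer: 1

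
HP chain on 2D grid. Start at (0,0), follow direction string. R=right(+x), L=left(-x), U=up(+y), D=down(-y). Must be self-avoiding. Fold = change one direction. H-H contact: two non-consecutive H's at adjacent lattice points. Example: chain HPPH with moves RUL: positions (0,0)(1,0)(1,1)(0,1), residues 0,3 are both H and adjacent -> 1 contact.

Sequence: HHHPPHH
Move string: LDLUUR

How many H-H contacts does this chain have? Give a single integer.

Answer: 1

Derivation:
Positions: [(0, 0), (-1, 0), (-1, -1), (-2, -1), (-2, 0), (-2, 1), (-1, 1)]
H-H contact: residue 1 @(-1,0) - residue 6 @(-1, 1)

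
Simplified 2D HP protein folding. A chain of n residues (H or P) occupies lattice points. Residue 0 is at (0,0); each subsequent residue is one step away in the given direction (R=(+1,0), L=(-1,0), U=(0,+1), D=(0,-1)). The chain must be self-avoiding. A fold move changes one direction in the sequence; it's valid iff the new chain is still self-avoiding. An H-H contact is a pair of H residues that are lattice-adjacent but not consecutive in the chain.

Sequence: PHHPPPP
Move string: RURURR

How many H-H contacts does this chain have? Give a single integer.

Positions: [(0, 0), (1, 0), (1, 1), (2, 1), (2, 2), (3, 2), (4, 2)]
No H-H contacts found.

Answer: 0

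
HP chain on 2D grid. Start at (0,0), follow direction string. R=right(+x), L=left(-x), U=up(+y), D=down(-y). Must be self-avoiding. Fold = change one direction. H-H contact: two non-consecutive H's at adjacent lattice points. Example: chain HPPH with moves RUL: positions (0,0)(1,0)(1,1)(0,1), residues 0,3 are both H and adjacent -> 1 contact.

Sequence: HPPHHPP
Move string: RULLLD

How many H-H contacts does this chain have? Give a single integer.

Positions: [(0, 0), (1, 0), (1, 1), (0, 1), (-1, 1), (-2, 1), (-2, 0)]
H-H contact: residue 0 @(0,0) - residue 3 @(0, 1)

Answer: 1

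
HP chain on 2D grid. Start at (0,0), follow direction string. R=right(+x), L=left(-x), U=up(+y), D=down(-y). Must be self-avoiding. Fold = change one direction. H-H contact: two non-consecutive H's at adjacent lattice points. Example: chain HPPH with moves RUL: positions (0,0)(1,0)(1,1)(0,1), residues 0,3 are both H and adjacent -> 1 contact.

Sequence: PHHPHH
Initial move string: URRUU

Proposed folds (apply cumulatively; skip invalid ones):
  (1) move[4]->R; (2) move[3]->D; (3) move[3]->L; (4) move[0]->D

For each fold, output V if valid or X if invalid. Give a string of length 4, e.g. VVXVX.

Initial: URRUU -> [(0, 0), (0, 1), (1, 1), (2, 1), (2, 2), (2, 3)]
Fold 1: move[4]->R => URRUR VALID
Fold 2: move[3]->D => URRDR VALID
Fold 3: move[3]->L => URRLR INVALID (collision), skipped
Fold 4: move[0]->D => DRRDR VALID

Answer: VVXV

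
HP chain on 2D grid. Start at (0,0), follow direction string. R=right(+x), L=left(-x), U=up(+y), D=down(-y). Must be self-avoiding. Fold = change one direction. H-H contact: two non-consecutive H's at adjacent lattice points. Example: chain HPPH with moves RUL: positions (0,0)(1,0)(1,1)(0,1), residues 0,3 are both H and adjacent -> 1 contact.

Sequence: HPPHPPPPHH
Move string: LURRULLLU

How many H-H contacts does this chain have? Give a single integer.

Answer: 1

Derivation:
Positions: [(0, 0), (-1, 0), (-1, 1), (0, 1), (1, 1), (1, 2), (0, 2), (-1, 2), (-2, 2), (-2, 3)]
H-H contact: residue 0 @(0,0) - residue 3 @(0, 1)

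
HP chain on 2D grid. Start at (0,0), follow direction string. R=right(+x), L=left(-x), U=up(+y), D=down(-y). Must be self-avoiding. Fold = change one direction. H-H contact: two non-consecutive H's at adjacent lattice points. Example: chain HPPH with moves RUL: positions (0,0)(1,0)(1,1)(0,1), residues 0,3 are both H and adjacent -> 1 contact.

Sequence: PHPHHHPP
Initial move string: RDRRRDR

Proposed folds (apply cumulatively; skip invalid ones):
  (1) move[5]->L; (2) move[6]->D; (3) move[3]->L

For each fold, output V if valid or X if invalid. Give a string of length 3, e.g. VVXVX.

Answer: XVX

Derivation:
Initial: RDRRRDR -> [(0, 0), (1, 0), (1, -1), (2, -1), (3, -1), (4, -1), (4, -2), (5, -2)]
Fold 1: move[5]->L => RDRRRLR INVALID (collision), skipped
Fold 2: move[6]->D => RDRRRDD VALID
Fold 3: move[3]->L => RDRLRDD INVALID (collision), skipped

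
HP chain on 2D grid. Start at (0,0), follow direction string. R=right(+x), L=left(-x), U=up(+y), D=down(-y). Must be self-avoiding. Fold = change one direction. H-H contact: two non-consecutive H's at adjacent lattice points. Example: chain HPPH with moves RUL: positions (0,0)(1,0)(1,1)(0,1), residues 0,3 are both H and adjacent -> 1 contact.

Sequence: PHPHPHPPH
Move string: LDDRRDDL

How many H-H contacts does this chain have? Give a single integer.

Answer: 0

Derivation:
Positions: [(0, 0), (-1, 0), (-1, -1), (-1, -2), (0, -2), (1, -2), (1, -3), (1, -4), (0, -4)]
No H-H contacts found.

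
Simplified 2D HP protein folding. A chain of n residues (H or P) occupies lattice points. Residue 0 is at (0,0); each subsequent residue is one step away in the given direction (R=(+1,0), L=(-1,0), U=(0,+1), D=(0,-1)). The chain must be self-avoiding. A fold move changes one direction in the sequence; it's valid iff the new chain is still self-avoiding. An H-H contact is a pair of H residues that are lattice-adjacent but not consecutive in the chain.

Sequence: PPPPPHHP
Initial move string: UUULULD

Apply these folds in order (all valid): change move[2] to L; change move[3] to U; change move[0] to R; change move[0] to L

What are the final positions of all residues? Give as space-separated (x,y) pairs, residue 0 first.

Initial moves: UUULULD
Fold: move[2]->L => UULLULD (positions: [(0, 0), (0, 1), (0, 2), (-1, 2), (-2, 2), (-2, 3), (-3, 3), (-3, 2)])
Fold: move[3]->U => UULUULD (positions: [(0, 0), (0, 1), (0, 2), (-1, 2), (-1, 3), (-1, 4), (-2, 4), (-2, 3)])
Fold: move[0]->R => RULUULD (positions: [(0, 0), (1, 0), (1, 1), (0, 1), (0, 2), (0, 3), (-1, 3), (-1, 2)])
Fold: move[0]->L => LULUULD (positions: [(0, 0), (-1, 0), (-1, 1), (-2, 1), (-2, 2), (-2, 3), (-3, 3), (-3, 2)])

Answer: (0,0) (-1,0) (-1,1) (-2,1) (-2,2) (-2,3) (-3,3) (-3,2)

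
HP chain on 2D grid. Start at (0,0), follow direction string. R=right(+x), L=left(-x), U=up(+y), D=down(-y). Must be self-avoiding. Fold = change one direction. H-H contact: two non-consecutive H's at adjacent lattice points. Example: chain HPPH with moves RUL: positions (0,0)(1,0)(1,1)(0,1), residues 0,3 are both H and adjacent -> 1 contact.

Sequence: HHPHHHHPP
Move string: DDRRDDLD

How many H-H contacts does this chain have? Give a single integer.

Positions: [(0, 0), (0, -1), (0, -2), (1, -2), (2, -2), (2, -3), (2, -4), (1, -4), (1, -5)]
No H-H contacts found.

Answer: 0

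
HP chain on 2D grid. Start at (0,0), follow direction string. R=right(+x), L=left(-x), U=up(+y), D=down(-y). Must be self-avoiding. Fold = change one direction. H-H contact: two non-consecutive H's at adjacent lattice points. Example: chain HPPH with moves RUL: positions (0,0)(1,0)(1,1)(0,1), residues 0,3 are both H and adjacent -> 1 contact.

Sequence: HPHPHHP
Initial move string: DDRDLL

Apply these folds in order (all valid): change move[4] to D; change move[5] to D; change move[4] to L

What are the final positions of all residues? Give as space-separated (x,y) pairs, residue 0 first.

Answer: (0,0) (0,-1) (0,-2) (1,-2) (1,-3) (0,-3) (0,-4)

Derivation:
Initial moves: DDRDLL
Fold: move[4]->D => DDRDDL (positions: [(0, 0), (0, -1), (0, -2), (1, -2), (1, -3), (1, -4), (0, -4)])
Fold: move[5]->D => DDRDDD (positions: [(0, 0), (0, -1), (0, -2), (1, -2), (1, -3), (1, -4), (1, -5)])
Fold: move[4]->L => DDRDLD (positions: [(0, 0), (0, -1), (0, -2), (1, -2), (1, -3), (0, -3), (0, -4)])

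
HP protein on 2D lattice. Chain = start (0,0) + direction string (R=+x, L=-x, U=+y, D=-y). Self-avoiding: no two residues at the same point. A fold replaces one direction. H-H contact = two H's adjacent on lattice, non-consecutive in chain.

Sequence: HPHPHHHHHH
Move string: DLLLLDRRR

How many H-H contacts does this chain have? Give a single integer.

Answer: 2

Derivation:
Positions: [(0, 0), (0, -1), (-1, -1), (-2, -1), (-3, -1), (-4, -1), (-4, -2), (-3, -2), (-2, -2), (-1, -2)]
H-H contact: residue 2 @(-1,-1) - residue 9 @(-1, -2)
H-H contact: residue 4 @(-3,-1) - residue 7 @(-3, -2)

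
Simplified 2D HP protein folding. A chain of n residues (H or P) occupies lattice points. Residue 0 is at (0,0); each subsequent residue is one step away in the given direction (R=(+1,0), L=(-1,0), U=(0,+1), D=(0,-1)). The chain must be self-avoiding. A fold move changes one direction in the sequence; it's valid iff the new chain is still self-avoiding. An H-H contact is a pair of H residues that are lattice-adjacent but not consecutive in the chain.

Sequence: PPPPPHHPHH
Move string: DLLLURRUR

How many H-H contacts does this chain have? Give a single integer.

Answer: 0

Derivation:
Positions: [(0, 0), (0, -1), (-1, -1), (-2, -1), (-3, -1), (-3, 0), (-2, 0), (-1, 0), (-1, 1), (0, 1)]
No H-H contacts found.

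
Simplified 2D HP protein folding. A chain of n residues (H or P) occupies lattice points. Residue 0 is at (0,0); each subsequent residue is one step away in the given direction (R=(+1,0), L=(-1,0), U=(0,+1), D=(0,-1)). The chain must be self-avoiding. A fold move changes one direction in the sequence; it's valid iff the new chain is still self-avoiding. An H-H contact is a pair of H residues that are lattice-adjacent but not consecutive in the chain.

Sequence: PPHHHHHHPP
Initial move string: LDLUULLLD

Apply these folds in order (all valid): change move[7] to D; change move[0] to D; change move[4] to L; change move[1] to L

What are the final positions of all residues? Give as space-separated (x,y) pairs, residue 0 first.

Answer: (0,0) (0,-1) (-1,-1) (-2,-1) (-2,0) (-3,0) (-4,0) (-5,0) (-5,-1) (-5,-2)

Derivation:
Initial moves: LDLUULLLD
Fold: move[7]->D => LDLUULLDD (positions: [(0, 0), (-1, 0), (-1, -1), (-2, -1), (-2, 0), (-2, 1), (-3, 1), (-4, 1), (-4, 0), (-4, -1)])
Fold: move[0]->D => DDLUULLDD (positions: [(0, 0), (0, -1), (0, -2), (-1, -2), (-1, -1), (-1, 0), (-2, 0), (-3, 0), (-3, -1), (-3, -2)])
Fold: move[4]->L => DDLULLLDD (positions: [(0, 0), (0, -1), (0, -2), (-1, -2), (-1, -1), (-2, -1), (-3, -1), (-4, -1), (-4, -2), (-4, -3)])
Fold: move[1]->L => DLLULLLDD (positions: [(0, 0), (0, -1), (-1, -1), (-2, -1), (-2, 0), (-3, 0), (-4, 0), (-5, 0), (-5, -1), (-5, -2)])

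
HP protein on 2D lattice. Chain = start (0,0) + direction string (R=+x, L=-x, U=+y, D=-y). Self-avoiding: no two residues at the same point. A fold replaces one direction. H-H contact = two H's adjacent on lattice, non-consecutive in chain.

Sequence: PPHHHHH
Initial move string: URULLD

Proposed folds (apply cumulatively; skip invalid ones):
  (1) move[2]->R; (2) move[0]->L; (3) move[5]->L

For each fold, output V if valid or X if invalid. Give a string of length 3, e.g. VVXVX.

Answer: XXV

Derivation:
Initial: URULLD -> [(0, 0), (0, 1), (1, 1), (1, 2), (0, 2), (-1, 2), (-1, 1)]
Fold 1: move[2]->R => URRLLD INVALID (collision), skipped
Fold 2: move[0]->L => LRULLD INVALID (collision), skipped
Fold 3: move[5]->L => URULLL VALID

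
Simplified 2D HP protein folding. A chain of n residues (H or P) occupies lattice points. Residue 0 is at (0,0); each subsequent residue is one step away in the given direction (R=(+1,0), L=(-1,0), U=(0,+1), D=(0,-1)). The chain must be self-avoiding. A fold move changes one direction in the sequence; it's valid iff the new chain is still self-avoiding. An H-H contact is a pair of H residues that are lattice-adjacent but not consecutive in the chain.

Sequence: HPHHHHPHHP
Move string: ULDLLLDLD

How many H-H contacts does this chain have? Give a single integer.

Answer: 1

Derivation:
Positions: [(0, 0), (0, 1), (-1, 1), (-1, 0), (-2, 0), (-3, 0), (-4, 0), (-4, -1), (-5, -1), (-5, -2)]
H-H contact: residue 0 @(0,0) - residue 3 @(-1, 0)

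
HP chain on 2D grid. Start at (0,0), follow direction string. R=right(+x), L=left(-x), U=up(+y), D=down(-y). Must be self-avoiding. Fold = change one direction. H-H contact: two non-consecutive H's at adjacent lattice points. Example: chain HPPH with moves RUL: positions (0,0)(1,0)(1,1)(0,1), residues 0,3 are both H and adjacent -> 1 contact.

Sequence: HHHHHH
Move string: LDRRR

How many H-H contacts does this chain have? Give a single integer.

Positions: [(0, 0), (-1, 0), (-1, -1), (0, -1), (1, -1), (2, -1)]
H-H contact: residue 0 @(0,0) - residue 3 @(0, -1)

Answer: 1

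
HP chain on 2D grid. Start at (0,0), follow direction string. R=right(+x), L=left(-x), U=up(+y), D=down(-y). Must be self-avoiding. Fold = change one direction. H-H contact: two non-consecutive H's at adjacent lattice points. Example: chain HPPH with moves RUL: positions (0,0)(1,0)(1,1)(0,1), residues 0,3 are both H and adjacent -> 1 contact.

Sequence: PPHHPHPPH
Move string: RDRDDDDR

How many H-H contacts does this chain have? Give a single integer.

Answer: 0

Derivation:
Positions: [(0, 0), (1, 0), (1, -1), (2, -1), (2, -2), (2, -3), (2, -4), (2, -5), (3, -5)]
No H-H contacts found.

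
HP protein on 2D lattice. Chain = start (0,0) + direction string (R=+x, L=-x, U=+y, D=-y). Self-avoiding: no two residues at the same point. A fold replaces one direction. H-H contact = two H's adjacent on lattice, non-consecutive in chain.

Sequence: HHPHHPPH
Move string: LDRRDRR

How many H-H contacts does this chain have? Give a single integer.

Answer: 1

Derivation:
Positions: [(0, 0), (-1, 0), (-1, -1), (0, -1), (1, -1), (1, -2), (2, -2), (3, -2)]
H-H contact: residue 0 @(0,0) - residue 3 @(0, -1)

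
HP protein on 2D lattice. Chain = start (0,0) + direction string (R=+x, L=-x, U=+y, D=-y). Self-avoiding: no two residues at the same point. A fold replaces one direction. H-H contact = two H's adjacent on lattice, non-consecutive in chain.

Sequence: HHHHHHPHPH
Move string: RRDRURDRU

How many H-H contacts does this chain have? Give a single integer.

Answer: 2

Derivation:
Positions: [(0, 0), (1, 0), (2, 0), (2, -1), (3, -1), (3, 0), (4, 0), (4, -1), (5, -1), (5, 0)]
H-H contact: residue 2 @(2,0) - residue 5 @(3, 0)
H-H contact: residue 4 @(3,-1) - residue 7 @(4, -1)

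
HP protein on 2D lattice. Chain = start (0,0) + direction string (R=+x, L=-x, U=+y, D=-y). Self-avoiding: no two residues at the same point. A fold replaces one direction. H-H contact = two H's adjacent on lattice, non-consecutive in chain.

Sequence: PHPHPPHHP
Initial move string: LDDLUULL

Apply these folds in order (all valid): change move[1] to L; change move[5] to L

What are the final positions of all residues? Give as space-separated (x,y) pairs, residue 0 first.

Initial moves: LDDLUULL
Fold: move[1]->L => LLDLUULL (positions: [(0, 0), (-1, 0), (-2, 0), (-2, -1), (-3, -1), (-3, 0), (-3, 1), (-4, 1), (-5, 1)])
Fold: move[5]->L => LLDLULLL (positions: [(0, 0), (-1, 0), (-2, 0), (-2, -1), (-3, -1), (-3, 0), (-4, 0), (-5, 0), (-6, 0)])

Answer: (0,0) (-1,0) (-2,0) (-2,-1) (-3,-1) (-3,0) (-4,0) (-5,0) (-6,0)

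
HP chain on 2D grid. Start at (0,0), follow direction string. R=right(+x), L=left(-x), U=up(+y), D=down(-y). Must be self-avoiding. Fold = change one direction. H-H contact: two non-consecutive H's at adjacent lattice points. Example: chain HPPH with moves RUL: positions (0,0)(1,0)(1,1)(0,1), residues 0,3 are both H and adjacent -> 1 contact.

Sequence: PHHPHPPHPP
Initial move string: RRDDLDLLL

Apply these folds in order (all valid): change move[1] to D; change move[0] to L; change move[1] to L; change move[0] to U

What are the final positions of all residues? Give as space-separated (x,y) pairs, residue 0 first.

Initial moves: RRDDLDLLL
Fold: move[1]->D => RDDDLDLLL (positions: [(0, 0), (1, 0), (1, -1), (1, -2), (1, -3), (0, -3), (0, -4), (-1, -4), (-2, -4), (-3, -4)])
Fold: move[0]->L => LDDDLDLLL (positions: [(0, 0), (-1, 0), (-1, -1), (-1, -2), (-1, -3), (-2, -3), (-2, -4), (-3, -4), (-4, -4), (-5, -4)])
Fold: move[1]->L => LLDDLDLLL (positions: [(0, 0), (-1, 0), (-2, 0), (-2, -1), (-2, -2), (-3, -2), (-3, -3), (-4, -3), (-5, -3), (-6, -3)])
Fold: move[0]->U => ULDDLDLLL (positions: [(0, 0), (0, 1), (-1, 1), (-1, 0), (-1, -1), (-2, -1), (-2, -2), (-3, -2), (-4, -2), (-5, -2)])

Answer: (0,0) (0,1) (-1,1) (-1,0) (-1,-1) (-2,-1) (-2,-2) (-3,-2) (-4,-2) (-5,-2)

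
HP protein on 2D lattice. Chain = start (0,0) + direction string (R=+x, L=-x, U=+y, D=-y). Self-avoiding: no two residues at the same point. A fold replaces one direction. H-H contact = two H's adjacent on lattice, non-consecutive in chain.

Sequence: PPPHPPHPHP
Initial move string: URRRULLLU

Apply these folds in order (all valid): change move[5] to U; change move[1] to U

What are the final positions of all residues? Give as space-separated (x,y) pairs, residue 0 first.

Answer: (0,0) (0,1) (0,2) (1,2) (2,2) (2,3) (2,4) (1,4) (0,4) (0,5)

Derivation:
Initial moves: URRRULLLU
Fold: move[5]->U => URRRUULLU (positions: [(0, 0), (0, 1), (1, 1), (2, 1), (3, 1), (3, 2), (3, 3), (2, 3), (1, 3), (1, 4)])
Fold: move[1]->U => UURRUULLU (positions: [(0, 0), (0, 1), (0, 2), (1, 2), (2, 2), (2, 3), (2, 4), (1, 4), (0, 4), (0, 5)])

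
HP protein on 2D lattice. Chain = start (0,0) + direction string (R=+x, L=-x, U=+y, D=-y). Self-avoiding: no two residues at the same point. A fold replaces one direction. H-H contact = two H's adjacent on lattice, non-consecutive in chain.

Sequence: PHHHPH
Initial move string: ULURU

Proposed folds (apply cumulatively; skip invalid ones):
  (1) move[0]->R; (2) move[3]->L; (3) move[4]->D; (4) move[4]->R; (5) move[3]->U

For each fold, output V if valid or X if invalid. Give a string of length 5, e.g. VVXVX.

Initial: ULURU -> [(0, 0), (0, 1), (-1, 1), (-1, 2), (0, 2), (0, 3)]
Fold 1: move[0]->R => RLURU INVALID (collision), skipped
Fold 2: move[3]->L => ULULU VALID
Fold 3: move[4]->D => ULULD VALID
Fold 4: move[4]->R => ULULR INVALID (collision), skipped
Fold 5: move[3]->U => ULUUD INVALID (collision), skipped

Answer: XVVXX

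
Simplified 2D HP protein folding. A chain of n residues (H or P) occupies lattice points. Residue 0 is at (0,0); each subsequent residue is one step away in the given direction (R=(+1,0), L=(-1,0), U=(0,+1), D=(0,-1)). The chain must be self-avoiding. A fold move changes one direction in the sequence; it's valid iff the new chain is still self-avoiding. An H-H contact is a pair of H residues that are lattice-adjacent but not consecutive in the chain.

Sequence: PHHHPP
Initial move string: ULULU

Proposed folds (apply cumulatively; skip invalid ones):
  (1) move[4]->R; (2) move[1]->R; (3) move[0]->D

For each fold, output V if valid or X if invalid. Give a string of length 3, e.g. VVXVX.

Answer: XVX

Derivation:
Initial: ULULU -> [(0, 0), (0, 1), (-1, 1), (-1, 2), (-2, 2), (-2, 3)]
Fold 1: move[4]->R => ULULR INVALID (collision), skipped
Fold 2: move[1]->R => URULU VALID
Fold 3: move[0]->D => DRULU INVALID (collision), skipped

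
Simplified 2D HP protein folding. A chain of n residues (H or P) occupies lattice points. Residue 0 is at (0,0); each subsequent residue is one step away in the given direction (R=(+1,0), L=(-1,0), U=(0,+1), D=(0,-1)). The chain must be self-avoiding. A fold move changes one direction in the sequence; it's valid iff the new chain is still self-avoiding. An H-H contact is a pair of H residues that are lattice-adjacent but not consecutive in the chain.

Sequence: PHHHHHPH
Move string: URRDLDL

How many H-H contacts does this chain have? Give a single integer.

Positions: [(0, 0), (0, 1), (1, 1), (2, 1), (2, 0), (1, 0), (1, -1), (0, -1)]
H-H contact: residue 2 @(1,1) - residue 5 @(1, 0)

Answer: 1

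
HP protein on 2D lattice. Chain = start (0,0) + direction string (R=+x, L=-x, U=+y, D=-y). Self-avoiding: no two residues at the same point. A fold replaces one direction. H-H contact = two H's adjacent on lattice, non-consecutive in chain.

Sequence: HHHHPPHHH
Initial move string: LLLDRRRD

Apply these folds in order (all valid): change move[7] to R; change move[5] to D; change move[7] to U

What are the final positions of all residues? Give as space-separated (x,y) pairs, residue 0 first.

Initial moves: LLLDRRRD
Fold: move[7]->R => LLLDRRRR (positions: [(0, 0), (-1, 0), (-2, 0), (-3, 0), (-3, -1), (-2, -1), (-1, -1), (0, -1), (1, -1)])
Fold: move[5]->D => LLLDRDRR (positions: [(0, 0), (-1, 0), (-2, 0), (-3, 0), (-3, -1), (-2, -1), (-2, -2), (-1, -2), (0, -2)])
Fold: move[7]->U => LLLDRDRU (positions: [(0, 0), (-1, 0), (-2, 0), (-3, 0), (-3, -1), (-2, -1), (-2, -2), (-1, -2), (-1, -1)])

Answer: (0,0) (-1,0) (-2,0) (-3,0) (-3,-1) (-2,-1) (-2,-2) (-1,-2) (-1,-1)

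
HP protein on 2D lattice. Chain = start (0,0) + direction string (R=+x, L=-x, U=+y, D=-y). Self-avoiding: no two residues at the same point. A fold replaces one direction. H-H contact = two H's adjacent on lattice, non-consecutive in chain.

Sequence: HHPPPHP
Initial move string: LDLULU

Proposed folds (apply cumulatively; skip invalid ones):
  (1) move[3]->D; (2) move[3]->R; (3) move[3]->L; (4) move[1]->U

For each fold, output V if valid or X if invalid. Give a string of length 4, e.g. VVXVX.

Answer: VXVV

Derivation:
Initial: LDLULU -> [(0, 0), (-1, 0), (-1, -1), (-2, -1), (-2, 0), (-3, 0), (-3, 1)]
Fold 1: move[3]->D => LDLDLU VALID
Fold 2: move[3]->R => LDLRLU INVALID (collision), skipped
Fold 3: move[3]->L => LDLLLU VALID
Fold 4: move[1]->U => LULLLU VALID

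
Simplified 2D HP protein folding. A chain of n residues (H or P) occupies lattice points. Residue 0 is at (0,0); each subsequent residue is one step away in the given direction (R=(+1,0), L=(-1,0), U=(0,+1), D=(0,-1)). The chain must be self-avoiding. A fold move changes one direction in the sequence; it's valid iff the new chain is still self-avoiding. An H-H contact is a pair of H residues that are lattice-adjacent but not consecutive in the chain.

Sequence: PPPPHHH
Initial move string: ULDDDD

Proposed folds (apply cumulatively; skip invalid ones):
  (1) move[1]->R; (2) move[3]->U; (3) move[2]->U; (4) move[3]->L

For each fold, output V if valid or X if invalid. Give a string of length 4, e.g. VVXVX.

Answer: VXXX

Derivation:
Initial: ULDDDD -> [(0, 0), (0, 1), (-1, 1), (-1, 0), (-1, -1), (-1, -2), (-1, -3)]
Fold 1: move[1]->R => URDDDD VALID
Fold 2: move[3]->U => URDUDD INVALID (collision), skipped
Fold 3: move[2]->U => URUDDD INVALID (collision), skipped
Fold 4: move[3]->L => URDLDD INVALID (collision), skipped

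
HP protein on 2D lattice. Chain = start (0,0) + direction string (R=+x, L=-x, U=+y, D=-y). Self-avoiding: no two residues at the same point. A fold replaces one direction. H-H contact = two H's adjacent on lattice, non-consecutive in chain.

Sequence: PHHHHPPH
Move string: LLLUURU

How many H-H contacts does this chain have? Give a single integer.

Positions: [(0, 0), (-1, 0), (-2, 0), (-3, 0), (-3, 1), (-3, 2), (-2, 2), (-2, 3)]
No H-H contacts found.

Answer: 0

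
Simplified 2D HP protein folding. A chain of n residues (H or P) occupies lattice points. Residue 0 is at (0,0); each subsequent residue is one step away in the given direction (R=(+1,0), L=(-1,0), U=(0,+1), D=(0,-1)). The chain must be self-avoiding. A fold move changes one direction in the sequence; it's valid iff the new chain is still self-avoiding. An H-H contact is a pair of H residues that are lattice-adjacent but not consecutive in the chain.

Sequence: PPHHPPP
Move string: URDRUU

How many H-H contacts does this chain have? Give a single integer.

Answer: 0

Derivation:
Positions: [(0, 0), (0, 1), (1, 1), (1, 0), (2, 0), (2, 1), (2, 2)]
No H-H contacts found.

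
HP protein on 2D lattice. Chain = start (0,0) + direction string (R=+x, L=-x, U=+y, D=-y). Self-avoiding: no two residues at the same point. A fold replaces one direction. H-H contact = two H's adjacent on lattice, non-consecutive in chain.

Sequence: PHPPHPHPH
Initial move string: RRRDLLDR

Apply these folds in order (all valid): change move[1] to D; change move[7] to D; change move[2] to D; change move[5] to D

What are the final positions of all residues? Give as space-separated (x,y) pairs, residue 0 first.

Answer: (0,0) (1,0) (1,-1) (1,-2) (1,-3) (0,-3) (0,-4) (0,-5) (0,-6)

Derivation:
Initial moves: RRRDLLDR
Fold: move[1]->D => RDRDLLDR (positions: [(0, 0), (1, 0), (1, -1), (2, -1), (2, -2), (1, -2), (0, -2), (0, -3), (1, -3)])
Fold: move[7]->D => RDRDLLDD (positions: [(0, 0), (1, 0), (1, -1), (2, -1), (2, -2), (1, -2), (0, -2), (0, -3), (0, -4)])
Fold: move[2]->D => RDDDLLDD (positions: [(0, 0), (1, 0), (1, -1), (1, -2), (1, -3), (0, -3), (-1, -3), (-1, -4), (-1, -5)])
Fold: move[5]->D => RDDDLDDD (positions: [(0, 0), (1, 0), (1, -1), (1, -2), (1, -3), (0, -3), (0, -4), (0, -5), (0, -6)])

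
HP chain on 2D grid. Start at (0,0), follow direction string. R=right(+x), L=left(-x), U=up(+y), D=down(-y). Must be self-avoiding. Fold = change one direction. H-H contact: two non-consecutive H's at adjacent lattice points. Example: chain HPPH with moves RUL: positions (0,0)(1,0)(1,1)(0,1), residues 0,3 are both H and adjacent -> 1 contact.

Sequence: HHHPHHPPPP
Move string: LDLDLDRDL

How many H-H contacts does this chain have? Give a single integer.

Positions: [(0, 0), (-1, 0), (-1, -1), (-2, -1), (-2, -2), (-3, -2), (-3, -3), (-2, -3), (-2, -4), (-3, -4)]
No H-H contacts found.

Answer: 0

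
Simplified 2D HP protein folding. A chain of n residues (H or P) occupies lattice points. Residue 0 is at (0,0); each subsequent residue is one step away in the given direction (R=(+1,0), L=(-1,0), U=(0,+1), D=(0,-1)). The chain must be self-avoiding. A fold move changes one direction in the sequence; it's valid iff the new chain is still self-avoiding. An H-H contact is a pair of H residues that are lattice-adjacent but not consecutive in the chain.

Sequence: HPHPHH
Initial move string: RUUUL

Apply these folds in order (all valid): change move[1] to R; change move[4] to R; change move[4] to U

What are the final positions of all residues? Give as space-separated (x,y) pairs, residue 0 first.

Answer: (0,0) (1,0) (2,0) (2,1) (2,2) (2,3)

Derivation:
Initial moves: RUUUL
Fold: move[1]->R => RRUUL (positions: [(0, 0), (1, 0), (2, 0), (2, 1), (2, 2), (1, 2)])
Fold: move[4]->R => RRUUR (positions: [(0, 0), (1, 0), (2, 0), (2, 1), (2, 2), (3, 2)])
Fold: move[4]->U => RRUUU (positions: [(0, 0), (1, 0), (2, 0), (2, 1), (2, 2), (2, 3)])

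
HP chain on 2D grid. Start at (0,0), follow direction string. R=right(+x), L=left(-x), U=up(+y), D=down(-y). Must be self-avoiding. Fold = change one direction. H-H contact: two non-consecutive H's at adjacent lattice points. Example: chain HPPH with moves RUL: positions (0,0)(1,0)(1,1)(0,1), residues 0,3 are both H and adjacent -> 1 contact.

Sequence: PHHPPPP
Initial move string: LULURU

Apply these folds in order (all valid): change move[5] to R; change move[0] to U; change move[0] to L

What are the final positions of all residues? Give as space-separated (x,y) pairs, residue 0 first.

Initial moves: LULURU
Fold: move[5]->R => LULURR (positions: [(0, 0), (-1, 0), (-1, 1), (-2, 1), (-2, 2), (-1, 2), (0, 2)])
Fold: move[0]->U => UULURR (positions: [(0, 0), (0, 1), (0, 2), (-1, 2), (-1, 3), (0, 3), (1, 3)])
Fold: move[0]->L => LULURR (positions: [(0, 0), (-1, 0), (-1, 1), (-2, 1), (-2, 2), (-1, 2), (0, 2)])

Answer: (0,0) (-1,0) (-1,1) (-2,1) (-2,2) (-1,2) (0,2)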